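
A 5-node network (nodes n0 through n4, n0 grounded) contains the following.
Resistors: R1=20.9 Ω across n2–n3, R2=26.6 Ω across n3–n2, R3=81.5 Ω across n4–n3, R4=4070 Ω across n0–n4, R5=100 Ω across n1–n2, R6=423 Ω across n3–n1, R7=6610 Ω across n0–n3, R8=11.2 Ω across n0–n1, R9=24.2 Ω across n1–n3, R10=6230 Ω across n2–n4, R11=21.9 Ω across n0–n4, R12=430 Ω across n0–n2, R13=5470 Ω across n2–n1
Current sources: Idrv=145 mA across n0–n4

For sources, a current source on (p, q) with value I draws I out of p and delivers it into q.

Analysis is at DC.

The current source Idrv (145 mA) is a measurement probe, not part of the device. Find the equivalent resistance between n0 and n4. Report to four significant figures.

Apply KCL at each of the 4 non-ground nodes and solve the resulting linear system.
Node n1: branches {R5, R6, R8, R9, R13} → V_1 = 0.2536
Node n2: branches {R1, R2, R5, R10, R12, R13} → V_2 = 0.6270
Node n3: branches {R1, R2, R3, R6, R7, R9} → V_3 = 0.6848
Node n4: branches {R3, R4, R10, R11, Idrv} → V_4 = 2.631

R_eq = 18.15 Ω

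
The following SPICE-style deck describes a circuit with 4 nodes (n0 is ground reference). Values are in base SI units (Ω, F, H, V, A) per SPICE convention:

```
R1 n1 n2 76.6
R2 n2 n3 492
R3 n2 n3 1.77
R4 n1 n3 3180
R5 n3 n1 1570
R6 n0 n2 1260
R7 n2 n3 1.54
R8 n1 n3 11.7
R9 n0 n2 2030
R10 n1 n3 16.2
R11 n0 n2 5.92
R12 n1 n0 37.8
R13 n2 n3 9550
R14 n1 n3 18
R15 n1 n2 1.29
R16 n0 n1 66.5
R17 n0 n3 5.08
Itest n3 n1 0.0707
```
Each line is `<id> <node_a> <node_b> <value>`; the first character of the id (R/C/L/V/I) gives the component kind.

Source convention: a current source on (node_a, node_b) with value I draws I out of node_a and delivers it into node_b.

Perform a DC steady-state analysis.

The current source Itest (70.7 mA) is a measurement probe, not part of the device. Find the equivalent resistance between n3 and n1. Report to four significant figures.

R_eq = 1.387 Ω

Apply KCL at each of the 3 non-ground nodes and solve the resulting linear system.
Node n1: branches {R1, R4, R5, R8, R10, R12, R14, R15, R16, Itest} → V_1 = 0.07248
Node n2: branches {R1, R2, R3, R6, R7, R9, R11, R13, R15} → V_2 = 0.01195
Node n3: branches {R2, R3, R4, R5, R7, R8, R10, R13, R14, R17, Itest} → V_3 = -0.02561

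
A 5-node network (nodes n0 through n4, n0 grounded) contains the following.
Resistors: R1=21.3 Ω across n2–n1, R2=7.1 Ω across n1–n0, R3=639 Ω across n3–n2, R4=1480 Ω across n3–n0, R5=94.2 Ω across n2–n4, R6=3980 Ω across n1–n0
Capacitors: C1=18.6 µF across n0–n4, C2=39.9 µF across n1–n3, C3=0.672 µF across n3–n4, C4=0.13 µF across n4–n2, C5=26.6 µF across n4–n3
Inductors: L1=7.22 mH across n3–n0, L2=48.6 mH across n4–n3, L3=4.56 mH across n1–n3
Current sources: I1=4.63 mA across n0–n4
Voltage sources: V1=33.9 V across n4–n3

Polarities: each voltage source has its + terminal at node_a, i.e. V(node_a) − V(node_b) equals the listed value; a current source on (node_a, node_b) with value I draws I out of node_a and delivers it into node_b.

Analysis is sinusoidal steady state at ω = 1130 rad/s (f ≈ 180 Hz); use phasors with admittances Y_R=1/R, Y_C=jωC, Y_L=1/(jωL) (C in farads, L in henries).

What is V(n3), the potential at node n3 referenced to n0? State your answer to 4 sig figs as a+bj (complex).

Element admittances at ω=1130 rad/s:
  Y(R1) = 0.04695+0.000j S between n2,n1
  Y(C1) = 0.000+0.02102j S between n0,n4
  Y(C2) = 0.000+0.04509j S between n1,n3
  Y(R2) = 0.1408+0.000j S between n1,n0
  Y(R3) = 0.001565+0.000j S between n3,n2
  Y(L1) = 0.000-0.1226j S between n3,n0
  Y(R4) = 0.0006757+0.000j S between n3,n0
  Y(C3) = 0.000+0.0007594j S between n3,n4
  I1: injects 0.00463 A into n4 (from n0)
  Y(L2) = 0.000-0.01821j S between n4,n3
  Y(C4) = 0.000+0.0001469j S between n4,n2
  Y(C5) = 0.000+0.03006j S between n4,n3
  Y(R5) = 0.01062+0.000j S between n2,n4
  Y(R6) = 0.0002513+0.000j S between n1,n0
  Y(L3) = 0.000-0.1941j S between n1,n3
  V1: constraint V(n4)−V(n3) = 33.9
Assemble and solve the 5×5 MNA system:
  V(n1)=1.833-2.210j  V(n2)=8.352-2.202j  V(n3)=3.929-2.528j  V(n4)=37.83-2.528j
  i(V1)=-0.3615-1.223j

3.929-2.528j V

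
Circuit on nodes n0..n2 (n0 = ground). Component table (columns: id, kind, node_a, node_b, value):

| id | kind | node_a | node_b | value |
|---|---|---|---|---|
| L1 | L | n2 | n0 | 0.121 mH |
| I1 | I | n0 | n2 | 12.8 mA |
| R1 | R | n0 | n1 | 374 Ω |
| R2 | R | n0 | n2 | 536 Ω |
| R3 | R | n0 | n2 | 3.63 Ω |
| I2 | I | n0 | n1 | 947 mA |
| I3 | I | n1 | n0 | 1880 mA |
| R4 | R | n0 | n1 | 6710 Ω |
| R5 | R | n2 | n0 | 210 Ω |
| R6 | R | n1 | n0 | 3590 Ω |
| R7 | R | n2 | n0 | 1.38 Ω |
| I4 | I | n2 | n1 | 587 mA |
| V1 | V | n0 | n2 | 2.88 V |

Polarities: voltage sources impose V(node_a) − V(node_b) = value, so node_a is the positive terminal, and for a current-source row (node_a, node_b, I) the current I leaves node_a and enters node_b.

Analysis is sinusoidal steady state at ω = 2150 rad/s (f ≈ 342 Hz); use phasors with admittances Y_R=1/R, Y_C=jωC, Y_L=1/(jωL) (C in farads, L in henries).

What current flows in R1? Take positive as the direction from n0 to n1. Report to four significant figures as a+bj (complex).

Element admittances at ω=2150 rad/s:
  Y(L1) = 0.000-3.844j S between n2,n0
  I1: injects 0.0128 A into n2 (from n0)
  Y(R1) = 0.002674+0.000j S between n0,n1
  Y(R2) = 0.001866+0.000j S between n0,n2
  Y(R3) = 0.2755+0.000j S between n0,n2
  I2: injects 0.947 A into n1 (from n0)
  I3: injects 1.88 A into n0 (from n1)
  Y(R4) = 0.0001490+0.000j S between n0,n1
  Y(R5) = 0.004762+0.000j S between n2,n0
  Y(R6) = 0.0002786+0.000j S between n1,n0
  Y(R7) = 0.7246+0.000j S between n2,n0
  I4: injects 0.587 A into n1 (from n2)
  V1: constraint V(n0)−V(n2) = 2.88
Assemble and solve the 3×3 MNA system:
  V(n1)=-111.6+0.000j  V(n2)=-2.880+0.000j
  i(V1)=-2.325+11.07j

0.2983+0.000j A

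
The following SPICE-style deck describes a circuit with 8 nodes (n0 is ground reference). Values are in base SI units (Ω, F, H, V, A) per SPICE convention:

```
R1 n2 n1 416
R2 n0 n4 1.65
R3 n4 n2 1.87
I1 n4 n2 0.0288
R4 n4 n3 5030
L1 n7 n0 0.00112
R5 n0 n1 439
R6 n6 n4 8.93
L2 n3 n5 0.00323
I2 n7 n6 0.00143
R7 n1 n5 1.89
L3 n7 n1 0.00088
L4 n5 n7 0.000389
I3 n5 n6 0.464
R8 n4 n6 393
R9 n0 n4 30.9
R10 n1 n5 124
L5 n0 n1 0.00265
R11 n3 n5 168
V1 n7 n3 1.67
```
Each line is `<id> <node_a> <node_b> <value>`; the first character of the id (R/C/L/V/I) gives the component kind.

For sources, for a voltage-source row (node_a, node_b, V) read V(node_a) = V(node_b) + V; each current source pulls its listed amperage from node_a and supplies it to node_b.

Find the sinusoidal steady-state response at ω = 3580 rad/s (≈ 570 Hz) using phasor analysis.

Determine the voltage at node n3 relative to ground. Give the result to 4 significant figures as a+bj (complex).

Apply KCL at each of the 7 non-ground nodes and solve the resulting linear system.
Node n1: branches {R1, R5, R7, L3, R10, L5} → V_1 = 0.08330-1.447j
Node n2: branches {R1, R3, I1} → V_2 = 0.7764-0.01224j
Node n3: branches {R4, L2, R11, V1} → V_3 = -1.733-1.247j
Node n4: branches {R2, R3, I1, R4, R6, R8, R9} → V_4 = 0.7257-0.005790j
Node n5: branches {L2, R7, L4, I3, R10, R11} → V_5 = -0.3222-1.563j
Node n6: branches {R6, I2, I3, R8} → V_6 = 4.790-0.005790j
Node n7: branches {L1, I2, L3, L4, V1} → V_7 = -0.06325-1.247j
Source currents: i(V1)=0.01848+0.1237j

-1.733-1.247j V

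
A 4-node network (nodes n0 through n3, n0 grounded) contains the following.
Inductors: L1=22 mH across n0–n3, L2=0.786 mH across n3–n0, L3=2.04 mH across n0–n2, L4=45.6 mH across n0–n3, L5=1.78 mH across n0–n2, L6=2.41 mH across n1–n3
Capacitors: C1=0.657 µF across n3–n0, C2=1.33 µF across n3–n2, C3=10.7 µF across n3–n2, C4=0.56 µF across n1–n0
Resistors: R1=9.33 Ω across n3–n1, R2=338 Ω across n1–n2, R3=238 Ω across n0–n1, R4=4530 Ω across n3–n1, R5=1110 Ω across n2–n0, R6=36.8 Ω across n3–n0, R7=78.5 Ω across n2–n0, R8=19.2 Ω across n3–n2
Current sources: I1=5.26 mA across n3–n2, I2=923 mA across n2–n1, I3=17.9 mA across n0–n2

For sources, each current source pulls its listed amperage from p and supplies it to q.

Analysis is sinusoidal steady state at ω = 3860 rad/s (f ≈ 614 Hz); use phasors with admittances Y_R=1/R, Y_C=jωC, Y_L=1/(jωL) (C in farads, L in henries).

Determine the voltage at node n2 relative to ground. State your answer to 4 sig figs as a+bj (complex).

-2.093-3.375j V

Apply KCL at each of the 3 non-ground nodes and solve the resulting linear system.
Node n1: branches {R1, C4, R2, R3, R4, I2, L6} → V_1 = 6.290+6.422j
Node n2: branches {C2, C3, I1, R2, R5, L3, L5, R7, I2, R8, I3} → V_2 = -2.093-3.375j
Node n3: branches {L1, C1, C2, L2, C3, R1, I1, R4, L4, R6, R8, L6} → V_3 = 1.846+2.623j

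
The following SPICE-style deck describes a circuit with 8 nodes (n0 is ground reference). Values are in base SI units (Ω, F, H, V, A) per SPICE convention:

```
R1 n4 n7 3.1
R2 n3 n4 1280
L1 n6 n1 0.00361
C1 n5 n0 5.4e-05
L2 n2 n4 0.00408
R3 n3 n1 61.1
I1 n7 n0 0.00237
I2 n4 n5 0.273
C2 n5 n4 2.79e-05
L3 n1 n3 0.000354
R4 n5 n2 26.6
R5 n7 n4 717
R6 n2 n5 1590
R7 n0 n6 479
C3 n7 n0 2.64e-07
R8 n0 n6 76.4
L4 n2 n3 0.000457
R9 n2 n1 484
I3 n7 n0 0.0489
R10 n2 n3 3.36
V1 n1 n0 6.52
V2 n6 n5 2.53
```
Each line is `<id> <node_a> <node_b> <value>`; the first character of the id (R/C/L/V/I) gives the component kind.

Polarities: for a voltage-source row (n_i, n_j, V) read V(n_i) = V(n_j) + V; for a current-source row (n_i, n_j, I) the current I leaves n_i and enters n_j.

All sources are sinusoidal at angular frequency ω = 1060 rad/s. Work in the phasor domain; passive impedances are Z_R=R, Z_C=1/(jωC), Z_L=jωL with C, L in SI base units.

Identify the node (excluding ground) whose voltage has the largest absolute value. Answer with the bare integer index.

6

MNA unknowns: 7 node voltages V₁..V_7 plus 2 source currents (V1, V2)
R1: Y=0.3226+0.000j on G[4,7]
R2: Y=0.0007813+0.000j on G[3,4]
L1: Y=0.000-0.2613j on G[6,1]
C1: Y=0.000+0.05724j on G[5,0]
L2: Y=0.000-0.2312j on G[2,4]
R3: Y=0.01637+0.000j on G[3,1]
I1: z[7]−=0.00237, z[0]+=0.00237
I2: z[4]−=0.273, z[5]+=0.273
C2: Y=0.000+0.02957j on G[5,4]
L3: Y=0.000-2.665j on G[1,3]
R4: Y=0.03759+0.000j on G[5,2]
R5: Y=0.001395+0.000j on G[7,4]
R6: Y=0.0006289+0.000j on G[2,5]
R7: Y=0.002088+0.000j on G[0,6]
C3: Y=0.000+0.0002798j on G[7,0]
R8: Y=0.01309+0.000j on G[0,6]
L4: Y=0.000-2.064j on G[2,3]
R9: Y=0.002066+0.000j on G[2,1]
I3: z[7]−=0.0489, z[0]+=0.0489
R10: Y=0.2976+0.000j on G[2,3]
V1: row V1−V0=6.52, i_V1 at 1,0
V2: row V6−V5=2.53, i_V2 at 6,5
solve → V1=6.520+0.000j, V2=6.455-0.4028j, V3=6.505-0.1789j, V4=6.611-2.293j, V5=5.400+1.494j, V6=7.930+1.494j, V7=6.450-2.298j
aux → i_V1=-0.08673-0.3336j, i_V2=-0.5109+0.3458j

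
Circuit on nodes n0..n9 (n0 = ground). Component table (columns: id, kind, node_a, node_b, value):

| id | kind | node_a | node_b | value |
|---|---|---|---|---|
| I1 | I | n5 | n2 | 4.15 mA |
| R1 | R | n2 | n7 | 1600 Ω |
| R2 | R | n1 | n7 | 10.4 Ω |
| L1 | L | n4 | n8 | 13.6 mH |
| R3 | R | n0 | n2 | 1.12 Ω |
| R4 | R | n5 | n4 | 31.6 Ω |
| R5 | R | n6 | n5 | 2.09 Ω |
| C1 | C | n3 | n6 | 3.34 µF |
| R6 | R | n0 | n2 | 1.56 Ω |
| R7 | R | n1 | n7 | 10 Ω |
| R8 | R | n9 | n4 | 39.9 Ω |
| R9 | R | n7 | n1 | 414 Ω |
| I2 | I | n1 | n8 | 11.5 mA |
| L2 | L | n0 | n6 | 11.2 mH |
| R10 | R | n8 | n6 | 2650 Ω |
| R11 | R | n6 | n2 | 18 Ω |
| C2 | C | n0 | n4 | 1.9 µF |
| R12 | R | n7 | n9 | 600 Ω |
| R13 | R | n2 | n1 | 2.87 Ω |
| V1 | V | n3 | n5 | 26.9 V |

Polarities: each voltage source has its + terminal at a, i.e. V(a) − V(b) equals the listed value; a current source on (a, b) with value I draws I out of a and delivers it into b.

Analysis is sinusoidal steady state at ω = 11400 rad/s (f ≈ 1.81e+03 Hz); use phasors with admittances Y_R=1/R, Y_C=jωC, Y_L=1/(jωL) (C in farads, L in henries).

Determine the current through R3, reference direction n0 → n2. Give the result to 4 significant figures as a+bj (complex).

Element admittances at ω=11400 rad/s:
  I1: injects 0.00415 A into n2 (from n5)
  Y(R1) = 0.0006250+0.000j S between n2,n7
  Y(R2) = 0.09615+0.000j S between n1,n7
  Y(L1) = 0.000-0.006450j S between n4,n8
  Y(R3) = 0.8929+0.000j S between n0,n2
  Y(R4) = 0.03165+0.000j S between n5,n4
  Y(R5) = 0.4785+0.000j S between n6,n5
  Y(C1) = 0.000+0.03808j S between n3,n6
  Y(R6) = 0.6410+0.000j S between n0,n2
  Y(R7) = 0.1000+0.000j S between n1,n7
  Y(R8) = 0.02506+0.000j S between n9,n4
  Y(R9) = 0.002415+0.000j S between n7,n1
  I2: injects 0.0115 A into n8 (from n1)
  Y(L2) = 0.000-0.007832j S between n0,n6
  Y(R10) = 0.0003774+0.000j S between n8,n6
  Y(R11) = 0.05556+0.000j S between n6,n2
  Y(C2) = 0.000+0.02166j S between n0,n4
  Y(R12) = 0.001667+0.000j S between n7,n9
  Y(R13) = 0.3484+0.000j S between n2,n1
  V1: constraint V(n3)−V(n5) = 26.9
Assemble and solve the 10×10 MNA system:
  V(n1)=-0.05380+0.005758j  V(n2)=-0.01721+0.01064j  V(n3)=26.37-1.747j  V(n4)=-0.8758-1.098j  V(n5)=-0.5342-1.747j  V(n6)=-0.3372+0.3353j  V(n7)=-0.06008-0.002817j  V(n8)=-0.8535+0.7154j  V(n9)=-0.8249-1.030j
  i(V1)=-0.07928-1.017j

0.01537-0.009504j A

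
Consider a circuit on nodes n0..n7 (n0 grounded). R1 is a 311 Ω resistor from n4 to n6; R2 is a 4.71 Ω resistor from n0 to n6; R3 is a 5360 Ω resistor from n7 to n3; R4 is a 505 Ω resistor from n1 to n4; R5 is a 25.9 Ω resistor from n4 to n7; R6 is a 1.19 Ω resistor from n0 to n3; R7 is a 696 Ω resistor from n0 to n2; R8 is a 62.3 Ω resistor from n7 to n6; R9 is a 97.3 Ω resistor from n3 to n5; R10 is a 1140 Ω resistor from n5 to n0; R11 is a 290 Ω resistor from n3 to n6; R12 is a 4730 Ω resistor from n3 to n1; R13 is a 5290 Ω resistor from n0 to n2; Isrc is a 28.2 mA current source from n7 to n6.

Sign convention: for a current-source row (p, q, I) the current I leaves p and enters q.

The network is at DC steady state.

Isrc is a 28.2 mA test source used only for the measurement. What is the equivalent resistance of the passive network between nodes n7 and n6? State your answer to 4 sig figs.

Element admittances at DC:
  Y(R1) = 0.003215 S between n4,n6
  Y(R2) = 0.2123 S between n0,n6
  Y(R3) = 0.0001866 S between n7,n3
  Y(R4) = 0.001980 S between n1,n4
  Y(R5) = 0.03861 S between n4,n7
  Y(R6) = 0.8403 S between n0,n3
  Y(R7) = 0.001437 S between n0,n2
  Y(R8) = 0.01605 S between n7,n6
  Y(R9) = 0.01028 S between n3,n5
  Y(R10) = 0.0008772 S between n5,n0
  Y(R11) = 0.003448 S between n3,n6
  Y(R12) = 0.0002114 S between n3,n1
  Y(R13) = 0.0001890 S between n0,n2
  Isrc: injects 0.0282 A into n6 (from n7)
Assemble and solve the 7×7 MNA system:
  V(n1)=-1.207  V(n2)=0.000  V(n3)=-0.0006130  V(n4)=-1.336  V(n5)=-0.0005648  V(n6)=0.002429  V(n7)=-1.454

R_eq = 51.63 Ω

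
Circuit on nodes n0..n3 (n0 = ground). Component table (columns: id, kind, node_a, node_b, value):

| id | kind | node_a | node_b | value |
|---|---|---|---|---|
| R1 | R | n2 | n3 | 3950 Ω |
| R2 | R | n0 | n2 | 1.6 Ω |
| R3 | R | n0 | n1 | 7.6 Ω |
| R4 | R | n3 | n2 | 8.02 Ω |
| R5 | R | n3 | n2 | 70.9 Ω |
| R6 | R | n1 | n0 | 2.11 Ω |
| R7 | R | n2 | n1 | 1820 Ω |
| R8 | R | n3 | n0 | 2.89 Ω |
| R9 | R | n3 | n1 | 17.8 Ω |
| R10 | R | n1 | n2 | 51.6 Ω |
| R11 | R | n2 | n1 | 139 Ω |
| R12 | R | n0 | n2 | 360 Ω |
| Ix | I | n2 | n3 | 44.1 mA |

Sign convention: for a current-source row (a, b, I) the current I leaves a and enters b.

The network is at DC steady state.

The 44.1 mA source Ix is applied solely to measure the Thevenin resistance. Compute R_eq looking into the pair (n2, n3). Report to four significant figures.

R_eq = 2.582 Ω

Apply KCL at each of the 3 non-ground nodes and solve the resulting linear system.
Node n1: branches {R3, R6, R7, R9, R10, R11} → V_1 = 0.004086
Node n2: branches {R1, R2, R4, R5, R7, R10, R11, R12, Ix} → V_2 = -0.04300
Node n3: branches {R1, R4, R5, R8, R9, Ix} → V_3 = 0.07086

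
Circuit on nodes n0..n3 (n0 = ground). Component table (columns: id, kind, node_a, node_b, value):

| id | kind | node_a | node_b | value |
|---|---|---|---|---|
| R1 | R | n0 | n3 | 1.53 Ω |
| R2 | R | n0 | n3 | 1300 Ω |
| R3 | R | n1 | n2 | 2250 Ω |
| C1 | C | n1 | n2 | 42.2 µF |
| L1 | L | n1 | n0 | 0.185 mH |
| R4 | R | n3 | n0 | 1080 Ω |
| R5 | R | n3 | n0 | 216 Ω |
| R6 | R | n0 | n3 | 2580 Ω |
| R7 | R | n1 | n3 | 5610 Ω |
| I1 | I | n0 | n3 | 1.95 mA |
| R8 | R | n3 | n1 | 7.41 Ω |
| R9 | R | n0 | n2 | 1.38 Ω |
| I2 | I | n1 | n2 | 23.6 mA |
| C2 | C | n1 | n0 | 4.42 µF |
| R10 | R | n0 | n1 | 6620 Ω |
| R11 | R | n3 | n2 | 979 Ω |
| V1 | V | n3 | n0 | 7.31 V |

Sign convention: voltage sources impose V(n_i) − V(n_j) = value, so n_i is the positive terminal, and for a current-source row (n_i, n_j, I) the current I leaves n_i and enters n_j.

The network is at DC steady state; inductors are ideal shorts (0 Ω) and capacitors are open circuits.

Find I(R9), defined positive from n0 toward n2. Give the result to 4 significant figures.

MNA unknowns: 3 node voltages V₁..V_3 plus 2 source currents (L1, V1)
R1: Y=0.6536 on G[0,3]
R2: Y=0.0007692 on G[0,3]
R3: Y=0.0004444 on G[1,2]
C1: Y=0.000 on G[1,2]
L1: row V1−V0=0, i_L1 at 1,0
R4: Y=0.0009259 on G[3,0]
R5: Y=0.004630 on G[3,0]
R6: Y=0.0003876 on G[0,3]
R7: Y=0.0001783 on G[1,3]
I1: z[0]−=0.00195, z[3]+=0.00195
R8: Y=0.1350 on G[3,1]
R9: Y=0.7246 on G[0,2]
I2: z[1]−=0.0236, z[2]+=0.0236
C2: Y=0.000 on G[1,0]
R10: Y=0.0001511 on G[0,1]
R11: Y=0.001021 on G[3,2]
V1: row V3−V0=7.31, i_V1 at 3,0
solve → V1=0.000, V2=0.04279, V3=7.310
aux → i_L1=0.9642, i_V1=-5.820

-0.03100 A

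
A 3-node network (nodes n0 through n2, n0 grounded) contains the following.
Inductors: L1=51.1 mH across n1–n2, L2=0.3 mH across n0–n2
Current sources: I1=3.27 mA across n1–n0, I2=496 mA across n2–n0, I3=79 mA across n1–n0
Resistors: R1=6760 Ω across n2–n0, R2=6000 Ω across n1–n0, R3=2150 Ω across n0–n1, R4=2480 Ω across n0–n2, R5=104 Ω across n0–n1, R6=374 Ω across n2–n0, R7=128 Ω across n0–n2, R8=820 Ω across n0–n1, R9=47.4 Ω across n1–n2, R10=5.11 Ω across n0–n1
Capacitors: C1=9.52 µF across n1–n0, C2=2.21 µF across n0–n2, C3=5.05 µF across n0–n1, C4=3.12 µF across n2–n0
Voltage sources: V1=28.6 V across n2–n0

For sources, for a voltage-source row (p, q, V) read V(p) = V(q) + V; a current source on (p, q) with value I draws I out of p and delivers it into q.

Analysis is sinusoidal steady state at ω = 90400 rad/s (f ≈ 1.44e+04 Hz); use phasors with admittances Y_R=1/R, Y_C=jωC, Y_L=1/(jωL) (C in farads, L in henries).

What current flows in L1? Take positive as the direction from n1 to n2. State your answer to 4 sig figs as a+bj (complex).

-8.333e-05+0.006178j A

MNA unknowns: 2 node voltages V₁..V_2 plus 1 source current (V1)
L1: Y=0.000-0.0002165j on G[1,2]
I1: z[1]−=0.00327, z[0]+=0.00327
R1: Y=0.0001479+0.000j on G[2,0]
I2: z[2]−=0.496, z[0]+=0.496
I3: z[1]−=0.079, z[0]+=0.079
R2: Y=0.0001667+0.000j on G[1,0]
C1: Y=0.000+0.8606j on G[1,0]
C2: Y=0.000+0.1998j on G[0,2]
L2: Y=0.000-0.03687j on G[0,2]
R3: Y=0.0004651+0.000j on G[0,1]
R4: Y=0.0004032+0.000j on G[0,2]
R5: Y=0.009615+0.000j on G[0,1]
R6: Y=0.002674+0.000j on G[2,0]
C3: Y=0.000+0.4565j on G[0,1]
C4: Y=0.000+0.2820j on G[2,0]
R7: Y=0.007812+0.000j on G[0,2]
R8: Y=0.001220+0.000j on G[0,1]
R9: Y=0.02110+0.000j on G[1,2]
R10: Y=0.1957+0.000j on G[0,1]
V1: row V2−V0=28.6, i_V1 at 2,0
solve → V1=0.06202-0.3850j, V2=28.60+0.000j
aux → i_V1=-1.414-12.73j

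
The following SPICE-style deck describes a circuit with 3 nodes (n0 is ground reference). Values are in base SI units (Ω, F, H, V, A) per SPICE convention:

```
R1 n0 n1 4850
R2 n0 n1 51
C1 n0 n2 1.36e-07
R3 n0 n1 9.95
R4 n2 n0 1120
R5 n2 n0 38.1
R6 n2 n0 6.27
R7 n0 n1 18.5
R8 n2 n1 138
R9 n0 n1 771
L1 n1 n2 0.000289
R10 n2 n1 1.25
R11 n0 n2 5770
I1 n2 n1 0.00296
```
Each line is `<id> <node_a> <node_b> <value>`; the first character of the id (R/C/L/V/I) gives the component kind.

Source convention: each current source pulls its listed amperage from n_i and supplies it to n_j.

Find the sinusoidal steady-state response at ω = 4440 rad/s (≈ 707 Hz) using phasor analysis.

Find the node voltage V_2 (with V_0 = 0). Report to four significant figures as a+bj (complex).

Element admittances at ω=4440 rad/s:
  Y(R1) = 0.0002062+0.000j S between n0,n1
  Y(R2) = 0.01961+0.000j S between n0,n1
  Y(C1) = 0.000+0.0006038j S between n0,n2
  Y(R3) = 0.1005+0.000j S between n0,n1
  Y(R4) = 0.0008929+0.000j S between n2,n0
  Y(R5) = 0.02625+0.000j S between n2,n0
  Y(R6) = 0.1595+0.000j S between n2,n0
  Y(R7) = 0.05405+0.000j S between n0,n1
  Y(R8) = 0.007246+0.000j S between n2,n1
  Y(R9) = 0.001297+0.000j S between n0,n1
  Y(L1) = 0.000-0.7793j S between n1,n2
  Y(R10) = 0.8000+0.000j S between n2,n1
  Y(R11) = 0.0001733+0.000j S between n0,n2
  I1: injects 0.00296 A into n1 (from n2)
Assemble and solve the 2×2 MNA system:
  V(n1)=0.0009678+0.0008426j  V(n2)=-0.0009127-0.0007895j

-0.0009127-0.0007895j V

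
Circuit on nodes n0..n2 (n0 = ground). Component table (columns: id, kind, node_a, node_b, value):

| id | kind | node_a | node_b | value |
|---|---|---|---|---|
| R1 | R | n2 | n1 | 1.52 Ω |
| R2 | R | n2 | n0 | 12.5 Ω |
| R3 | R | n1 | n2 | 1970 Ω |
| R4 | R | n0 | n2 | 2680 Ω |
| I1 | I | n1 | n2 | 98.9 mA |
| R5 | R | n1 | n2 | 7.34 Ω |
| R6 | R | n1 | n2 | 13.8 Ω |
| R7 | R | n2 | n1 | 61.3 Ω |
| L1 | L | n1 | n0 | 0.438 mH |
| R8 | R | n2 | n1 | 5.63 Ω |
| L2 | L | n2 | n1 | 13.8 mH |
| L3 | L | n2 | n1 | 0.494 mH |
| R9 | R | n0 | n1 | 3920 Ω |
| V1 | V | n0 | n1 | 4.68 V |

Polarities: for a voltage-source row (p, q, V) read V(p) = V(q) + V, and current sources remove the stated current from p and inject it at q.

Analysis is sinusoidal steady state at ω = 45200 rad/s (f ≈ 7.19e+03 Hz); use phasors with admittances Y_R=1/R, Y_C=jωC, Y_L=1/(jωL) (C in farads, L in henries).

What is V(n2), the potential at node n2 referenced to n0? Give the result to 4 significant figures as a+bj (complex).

-4.264+0.01689j V

Apply KCL at each of the 2 non-ground nodes and solve the resulting linear system.
Node n1: branches {R1, R3, I1, R5, R6, R7, L1, R8, L2, L3, R9, V1} → V_1 = -4.680+0.000j
Node n2: branches {R1, R2, R3, R4, I1, R5, R6, R7, R8, L2, L3} → V_2 = -4.264+0.01689j
Source currents: i(V1)=-0.3439+0.2377j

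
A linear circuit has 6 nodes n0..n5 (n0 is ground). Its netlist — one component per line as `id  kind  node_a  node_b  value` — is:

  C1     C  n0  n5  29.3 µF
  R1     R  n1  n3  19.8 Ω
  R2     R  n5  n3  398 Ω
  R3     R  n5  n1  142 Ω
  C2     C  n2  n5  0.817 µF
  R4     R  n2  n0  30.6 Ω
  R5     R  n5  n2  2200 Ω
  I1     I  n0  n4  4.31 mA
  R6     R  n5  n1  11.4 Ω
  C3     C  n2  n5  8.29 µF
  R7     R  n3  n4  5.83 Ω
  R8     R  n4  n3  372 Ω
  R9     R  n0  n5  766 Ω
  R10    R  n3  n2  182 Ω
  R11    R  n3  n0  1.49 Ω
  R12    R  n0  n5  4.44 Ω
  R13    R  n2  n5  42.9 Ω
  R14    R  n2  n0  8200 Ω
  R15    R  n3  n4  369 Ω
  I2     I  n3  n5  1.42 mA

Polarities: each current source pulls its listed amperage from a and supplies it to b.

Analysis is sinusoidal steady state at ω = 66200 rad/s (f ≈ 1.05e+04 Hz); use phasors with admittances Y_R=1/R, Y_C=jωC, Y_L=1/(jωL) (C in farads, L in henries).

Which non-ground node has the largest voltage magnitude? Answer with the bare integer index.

4

Element admittances at ω=66200 rad/s:
  Y(C1) = 0.000+1.940j S between n0,n5
  Y(R1) = 0.05051+0.000j S between n1,n3
  Y(R2) = 0.002513+0.000j S between n5,n3
  Y(R3) = 0.007042+0.000j S between n5,n1
  Y(C2) = 0.000+0.05409j S between n2,n5
  Y(R4) = 0.03268+0.000j S between n2,n0
  Y(R5) = 0.0004545+0.000j S between n5,n2
  I1: injects 0.00431 A into n4 (from n0)
  Y(R6) = 0.08772+0.000j S between n5,n1
  Y(C3) = 0.000+0.5488j S between n2,n5
  Y(R7) = 0.1715+0.000j S between n3,n4
  Y(R8) = 0.002688+0.000j S between n4,n3
  Y(R9) = 0.001305+0.000j S between n0,n5
  Y(R10) = 0.005495+0.000j S between n3,n2
  Y(R11) = 0.6711+0.000j S between n3,n0
  Y(R12) = 0.2252+0.000j S between n0,n5
  Y(R13) = 0.02331+0.000j S between n2,n5
  Y(R14) = 0.0001220+0.000j S between n2,n0
  Y(R15) = 0.002710+0.000j S between n3,n4
  I2: injects 0.00142 A into n5 (from n3)
Assemble and solve the 5×5 MNA system:
  V(n1)=0.001494-0.0005365j  V(n2)=0.0001757-0.0008217j  V(n3)=0.004066-4.607e-05j  V(n4)=0.02843-4.607e-05j  V(n5)=0.0001230-0.0007978j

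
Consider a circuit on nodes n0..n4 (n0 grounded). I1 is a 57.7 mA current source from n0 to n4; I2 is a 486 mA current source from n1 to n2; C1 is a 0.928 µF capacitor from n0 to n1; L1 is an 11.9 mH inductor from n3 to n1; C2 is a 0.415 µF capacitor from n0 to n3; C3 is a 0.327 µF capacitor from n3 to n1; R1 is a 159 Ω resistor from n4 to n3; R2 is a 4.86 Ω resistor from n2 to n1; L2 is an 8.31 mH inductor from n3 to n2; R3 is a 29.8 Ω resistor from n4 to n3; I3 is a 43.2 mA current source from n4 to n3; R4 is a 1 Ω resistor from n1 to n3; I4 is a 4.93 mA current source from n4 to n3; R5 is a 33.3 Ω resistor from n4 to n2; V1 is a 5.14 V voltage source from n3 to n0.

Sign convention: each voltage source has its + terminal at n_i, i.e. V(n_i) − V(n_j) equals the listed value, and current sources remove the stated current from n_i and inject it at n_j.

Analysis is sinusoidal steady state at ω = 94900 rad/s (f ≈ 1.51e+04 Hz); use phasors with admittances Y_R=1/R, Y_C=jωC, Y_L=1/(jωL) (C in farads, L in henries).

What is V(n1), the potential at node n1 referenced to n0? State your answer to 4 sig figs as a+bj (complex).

Apply KCL at each of the 4 non-ground nodes and solve the resulting linear system.
Node n1: branches {I2, C1, L1, C3, R2, R4} → V_1 = 5.057-0.4335j
Node n2: branches {I2, R2, L2, R5} → V_2 = 7.265-0.3881j
Node n3: branches {L1, C2, C3, R1, L2, R3, I3, R4, I4, V1} → V_3 = 5.140+0.000j
Node n4: branches {I1, R1, R3, I3, I4, R5} → V_4 = 6.190-0.1668j
Source currents: i(V1)=0.01952-0.6478j

5.057-0.4335j V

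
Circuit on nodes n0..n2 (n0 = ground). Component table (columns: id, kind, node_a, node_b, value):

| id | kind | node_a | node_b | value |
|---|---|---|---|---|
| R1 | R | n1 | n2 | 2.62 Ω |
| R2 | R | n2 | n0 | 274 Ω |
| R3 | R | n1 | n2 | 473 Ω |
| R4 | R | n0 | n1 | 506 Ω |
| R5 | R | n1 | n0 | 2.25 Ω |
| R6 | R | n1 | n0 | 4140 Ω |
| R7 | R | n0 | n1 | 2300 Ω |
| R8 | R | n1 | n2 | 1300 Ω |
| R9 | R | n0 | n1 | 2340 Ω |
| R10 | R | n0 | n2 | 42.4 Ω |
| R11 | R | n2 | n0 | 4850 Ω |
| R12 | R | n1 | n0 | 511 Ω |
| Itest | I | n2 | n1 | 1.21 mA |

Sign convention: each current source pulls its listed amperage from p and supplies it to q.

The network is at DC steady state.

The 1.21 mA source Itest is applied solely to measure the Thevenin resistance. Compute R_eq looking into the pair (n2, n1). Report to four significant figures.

R_eq = 2.437 Ω

Element admittances at DC:
  Y(R1) = 0.3817 S between n1,n2
  Y(R2) = 0.003650 S between n2,n0
  Y(R3) = 0.002114 S between n1,n2
  Y(R4) = 0.001976 S between n0,n1
  Y(R5) = 0.4444 S between n1,n0
  Y(R6) = 0.0002415 S between n1,n0
  Y(R7) = 0.0004348 S between n0,n1
  Y(R8) = 0.0007692 S between n1,n2
  Y(R9) = 0.0004274 S between n0,n1
  Y(R10) = 0.02358 S between n0,n2
  Y(R11) = 0.0002062 S between n2,n0
  Y(R12) = 0.001957 S between n1,n0
  Itest: injects 0.00121 A into n1 (from n2)
Assemble and solve the 2×2 MNA system:
  V(n1)=0.0001696  V(n2)=-0.002779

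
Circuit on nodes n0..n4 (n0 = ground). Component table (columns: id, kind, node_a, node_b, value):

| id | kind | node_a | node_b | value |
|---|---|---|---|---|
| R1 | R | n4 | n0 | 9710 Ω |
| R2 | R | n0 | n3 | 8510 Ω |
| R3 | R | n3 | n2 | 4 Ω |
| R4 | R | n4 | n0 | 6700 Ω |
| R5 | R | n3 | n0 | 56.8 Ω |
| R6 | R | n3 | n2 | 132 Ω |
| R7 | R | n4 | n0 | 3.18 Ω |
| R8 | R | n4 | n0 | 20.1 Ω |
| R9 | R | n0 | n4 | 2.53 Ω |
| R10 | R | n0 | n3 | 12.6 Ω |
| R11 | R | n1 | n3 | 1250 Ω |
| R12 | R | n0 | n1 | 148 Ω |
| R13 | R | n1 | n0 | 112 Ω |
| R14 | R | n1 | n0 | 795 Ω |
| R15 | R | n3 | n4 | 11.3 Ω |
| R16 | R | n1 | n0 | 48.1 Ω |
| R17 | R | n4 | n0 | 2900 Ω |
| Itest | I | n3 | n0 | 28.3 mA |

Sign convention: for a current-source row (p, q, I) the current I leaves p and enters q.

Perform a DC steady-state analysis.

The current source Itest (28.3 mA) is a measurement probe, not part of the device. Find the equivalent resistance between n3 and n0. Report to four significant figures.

R_eq = 5.645 Ω

Apply KCL at each of the 4 non-ground nodes and solve the resulting linear system.
Node n1: branches {R11, R12, R13, R14, R16} → V_1 = -0.003317
Node n2: branches {R3, R6} → V_2 = -0.1598
Node n3: branches {R2, R3, R5, R6, R10, R11, R15, Itest} → V_3 = -0.1598
Node n4: branches {R1, R4, R7, R8, R9, R15, R17} → V_4 = -0.01666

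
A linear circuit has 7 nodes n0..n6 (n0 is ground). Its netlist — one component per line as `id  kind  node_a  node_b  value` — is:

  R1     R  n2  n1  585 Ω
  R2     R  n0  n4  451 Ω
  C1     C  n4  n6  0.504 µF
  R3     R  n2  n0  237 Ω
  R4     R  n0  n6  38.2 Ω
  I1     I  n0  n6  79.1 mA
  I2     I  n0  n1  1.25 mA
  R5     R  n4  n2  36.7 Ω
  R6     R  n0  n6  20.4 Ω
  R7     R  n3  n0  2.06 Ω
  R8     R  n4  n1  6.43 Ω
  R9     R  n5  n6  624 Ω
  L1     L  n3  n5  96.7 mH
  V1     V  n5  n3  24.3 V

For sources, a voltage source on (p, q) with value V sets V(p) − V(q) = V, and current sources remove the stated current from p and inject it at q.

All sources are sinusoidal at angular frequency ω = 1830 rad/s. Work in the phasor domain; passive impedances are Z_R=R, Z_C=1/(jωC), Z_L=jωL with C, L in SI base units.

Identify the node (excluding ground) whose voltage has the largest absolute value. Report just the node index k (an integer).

5

Element admittances at ω=1830 rad/s:
  Y(R1) = 0.001709+0.000j S between n2,n1
  Y(R2) = 0.002217+0.000j S between n0,n4
  Y(C1) = 0.000+0.0009223j S between n4,n6
  Y(R3) = 0.004219+0.000j S between n2,n0
  Y(R4) = 0.02618+0.000j S between n0,n6
  I1: injects 0.0791 A into n6 (from n0)
  I2: injects 0.00125 A into n1 (from n0)
  Y(R5) = 0.02725+0.000j S between n4,n2
  Y(R6) = 0.04902+0.000j S between n0,n6
  Y(R7) = 0.4854+0.000j S between n3,n0
  Y(R8) = 0.1555+0.000j S between n4,n1
  Y(R9) = 0.001603+0.000j S between n5,n6
  Y(L1) = 0.000-0.005651j S between n3,n5
  V1: constraint V(n5)−V(n3) = 24.3
Assemble and solve the 7×7 MNA system:
  V(n1)=0.2531+0.2010j  V(n2)=0.2146+0.1756j  V(n3)=-0.07491-5.088e-05j  V(n4)=0.2455+0.2013j  V(n5)=24.23-5.088e-05j  V(n6)=1.533-0.01546j
  i(V1)=-0.03637+0.1373j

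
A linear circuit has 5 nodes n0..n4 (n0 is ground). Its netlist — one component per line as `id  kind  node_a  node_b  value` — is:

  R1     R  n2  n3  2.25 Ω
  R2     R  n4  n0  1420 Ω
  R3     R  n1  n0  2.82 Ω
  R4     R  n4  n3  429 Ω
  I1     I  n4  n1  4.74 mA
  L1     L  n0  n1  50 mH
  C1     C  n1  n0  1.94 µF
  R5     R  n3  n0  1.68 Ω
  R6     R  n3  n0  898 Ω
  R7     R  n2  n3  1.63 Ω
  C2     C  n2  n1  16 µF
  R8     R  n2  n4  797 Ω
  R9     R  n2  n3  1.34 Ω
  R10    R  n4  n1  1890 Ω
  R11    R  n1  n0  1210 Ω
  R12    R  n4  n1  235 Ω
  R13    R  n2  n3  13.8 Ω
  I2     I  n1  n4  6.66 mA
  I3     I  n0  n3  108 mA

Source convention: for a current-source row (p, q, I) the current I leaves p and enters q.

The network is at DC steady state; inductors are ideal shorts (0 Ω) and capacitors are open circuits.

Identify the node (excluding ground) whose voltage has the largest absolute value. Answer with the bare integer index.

Apply KCL at each of the 4 non-ground nodes and solve the resulting linear system.
Node n1: branches {R3, I1, L1, C1, C2, R10, R11, R12, I2} → V_1 = 0.000
Node n2: branches {R1, R7, C2, R8, R9, R13} → V_2 = 0.1818
Node n3: branches {R1, R4, R5, R6, R7, R9, R13, I3} → V_3 = 0.1817
Node n4: branches {R2, R4, I1, R8, R10, R12, I2} → V_4 = 0.2834
Source currents: i(L1)=0.0005641

4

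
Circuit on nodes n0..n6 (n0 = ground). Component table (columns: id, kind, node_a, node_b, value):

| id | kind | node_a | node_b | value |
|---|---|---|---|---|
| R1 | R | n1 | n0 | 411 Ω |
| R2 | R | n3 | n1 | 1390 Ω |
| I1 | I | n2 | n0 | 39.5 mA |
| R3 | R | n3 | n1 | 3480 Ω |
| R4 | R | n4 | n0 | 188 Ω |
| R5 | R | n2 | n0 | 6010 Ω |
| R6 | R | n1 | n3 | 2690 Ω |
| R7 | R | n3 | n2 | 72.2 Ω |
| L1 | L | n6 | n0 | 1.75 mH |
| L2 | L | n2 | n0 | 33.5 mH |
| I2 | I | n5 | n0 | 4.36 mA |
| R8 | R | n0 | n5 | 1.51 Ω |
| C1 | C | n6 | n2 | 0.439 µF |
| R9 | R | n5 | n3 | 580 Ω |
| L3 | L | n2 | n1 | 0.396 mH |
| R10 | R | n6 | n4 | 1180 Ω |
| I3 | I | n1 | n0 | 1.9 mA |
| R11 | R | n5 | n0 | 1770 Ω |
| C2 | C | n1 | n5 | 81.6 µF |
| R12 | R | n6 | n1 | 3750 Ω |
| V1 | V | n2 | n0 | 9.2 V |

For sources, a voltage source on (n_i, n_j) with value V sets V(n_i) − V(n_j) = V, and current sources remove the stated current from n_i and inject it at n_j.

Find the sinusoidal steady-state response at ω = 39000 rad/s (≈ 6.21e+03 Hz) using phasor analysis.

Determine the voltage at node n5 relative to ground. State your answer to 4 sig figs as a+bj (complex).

0.1370-0.8874j V

Element admittances at ω=39000 rad/s:
  Y(R1) = 0.002433+0.000j S between n1,n0
  Y(R2) = 0.0007194+0.000j S between n3,n1
  I1: injects 0.0395 A into n0 (from n2)
  Y(R3) = 0.0002874+0.000j S between n3,n1
  Y(R4) = 0.005319+0.000j S between n4,n0
  Y(R5) = 0.0001664+0.000j S between n2,n0
  Y(R6) = 0.0003717+0.000j S between n1,n3
  Y(R7) = 0.01385+0.000j S between n3,n2
  Y(L1) = 0.000-0.01465j S between n6,n0
  Y(L2) = 0.000-0.0007654j S between n2,n0
  I2: injects 0.00436 A into n0 (from n5)
  Y(R8) = 0.6623+0.000j S between n0,n5
  Y(C1) = 0.000+0.01712j S between n6,n2
  Y(R9) = 0.001724+0.000j S between n5,n3
  Y(L3) = 0.000-0.06475j S between n2,n1
  Y(R10) = 0.0008475+0.000j S between n6,n4
  I3: injects 0.0019 A into n0 (from n1)
  Y(R11) = 0.0005650+0.000j S between n5,n0
  Y(C2) = 0.000+3.182j S between n1,n5
  Y(R12) = 0.0002667+0.000j S between n6,n1
  V1: constraint V(n2)−V(n0) = 9.2
Assemble and solve the 7×7 MNA system:
  V(n1)=-0.04824-0.9133j  V(n2)=9.200+0.000j  V(n3)=7.526-0.1645j  V(n4)=7.525+3.041j  V(n5)=0.1370-0.8874j  V(n6)=54.76+22.13j
  i(V1)=-0.5022+1.384j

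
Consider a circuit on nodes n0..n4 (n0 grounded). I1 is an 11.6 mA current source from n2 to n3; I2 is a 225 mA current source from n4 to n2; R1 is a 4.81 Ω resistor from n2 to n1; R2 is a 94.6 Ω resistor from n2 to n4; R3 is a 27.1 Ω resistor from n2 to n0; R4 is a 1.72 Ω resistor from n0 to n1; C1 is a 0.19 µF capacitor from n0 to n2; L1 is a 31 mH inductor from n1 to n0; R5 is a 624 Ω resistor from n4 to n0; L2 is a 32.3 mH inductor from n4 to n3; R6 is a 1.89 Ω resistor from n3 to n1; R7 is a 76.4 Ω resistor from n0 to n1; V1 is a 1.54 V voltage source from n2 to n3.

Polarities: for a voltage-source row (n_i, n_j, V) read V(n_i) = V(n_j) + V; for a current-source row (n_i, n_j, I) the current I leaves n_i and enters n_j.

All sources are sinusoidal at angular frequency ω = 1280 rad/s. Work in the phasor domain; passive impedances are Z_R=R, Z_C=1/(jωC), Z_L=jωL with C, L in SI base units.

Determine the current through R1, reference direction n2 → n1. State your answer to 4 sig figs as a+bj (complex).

0.2211+0.002735j A

Apply KCL at each of the 4 non-ground nodes and solve the resulting linear system.
Node n1: branches {R1, R4, L1, R6, R7} → V_1 = -0.05261+0.01408j
Node n2: branches {I1, I2, R1, R2, R3, C1, V1} → V_2 = 1.011+0.02724j
Node n3: branches {I1, L2, R6, V1} → V_3 = -0.5290+0.02724j
Node n4: branches {I2, R2, R5, L2} → V_4 = -3.979-6.831j
Source currents: i(V1)=-0.09777-0.07648j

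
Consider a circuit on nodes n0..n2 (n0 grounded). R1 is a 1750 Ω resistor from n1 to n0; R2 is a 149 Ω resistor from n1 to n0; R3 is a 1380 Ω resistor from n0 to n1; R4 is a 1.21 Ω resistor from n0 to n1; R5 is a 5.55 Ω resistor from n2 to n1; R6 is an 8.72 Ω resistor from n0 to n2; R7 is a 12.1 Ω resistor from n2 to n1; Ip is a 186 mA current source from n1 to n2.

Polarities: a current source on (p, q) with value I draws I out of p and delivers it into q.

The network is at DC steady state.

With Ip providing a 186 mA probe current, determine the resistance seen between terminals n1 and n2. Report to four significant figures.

Element admittances at DC:
  Y(R1) = 0.0005714 S between n1,n0
  Y(R2) = 0.006711 S between n1,n0
  Y(R3) = 0.0007246 S between n0,n1
  Y(R4) = 0.8264 S between n0,n1
  Y(R5) = 0.1802 S between n2,n1
  Y(R6) = 0.1147 S between n0,n2
  Y(R7) = 0.08264 S between n2,n1
  Ip: injects 0.186 A into n2 (from n1)
Assemble and solve the 2×2 MNA system:
  V(n1)=-0.06180  V(n2)=0.4497

R_eq = 2.750 Ω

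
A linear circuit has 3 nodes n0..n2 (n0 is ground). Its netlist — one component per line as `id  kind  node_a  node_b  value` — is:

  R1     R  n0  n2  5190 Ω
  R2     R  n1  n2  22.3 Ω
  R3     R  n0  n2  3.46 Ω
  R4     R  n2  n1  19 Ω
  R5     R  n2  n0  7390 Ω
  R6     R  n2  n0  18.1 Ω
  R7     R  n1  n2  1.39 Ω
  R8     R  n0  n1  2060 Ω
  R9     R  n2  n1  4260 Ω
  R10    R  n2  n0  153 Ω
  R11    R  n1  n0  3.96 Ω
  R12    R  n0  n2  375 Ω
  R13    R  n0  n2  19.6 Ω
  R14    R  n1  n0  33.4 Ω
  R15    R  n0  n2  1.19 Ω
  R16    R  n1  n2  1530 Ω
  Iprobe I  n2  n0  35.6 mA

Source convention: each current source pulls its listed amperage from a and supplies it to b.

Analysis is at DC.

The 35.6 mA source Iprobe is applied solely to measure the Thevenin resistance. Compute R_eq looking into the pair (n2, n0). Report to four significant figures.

R_eq = 0.6871 Ω

Element admittances at DC:
  Y(R1) = 0.0001927 S between n0,n2
  Y(R2) = 0.04484 S between n1,n2
  Y(R3) = 0.2890 S between n0,n2
  Y(R4) = 0.05263 S between n2,n1
  Y(R5) = 0.0001353 S between n2,n0
  Y(R6) = 0.05525 S between n2,n0
  Y(R7) = 0.7194 S between n1,n2
  Y(R8) = 0.0004854 S between n0,n1
  Y(R9) = 0.0002347 S between n2,n1
  Y(R10) = 0.006536 S between n2,n0
  Y(R11) = 0.2525 S between n1,n0
  Y(R12) = 0.002667 S between n0,n2
  Y(R13) = 0.05102 S between n0,n2
  Y(R14) = 0.02994 S between n1,n0
  Y(R15) = 0.8403 S between n0,n2
  Y(R16) = 0.0006536 S between n1,n2
  Iprobe: injects 0.0356 A into n0 (from n2)
Assemble and solve the 2×2 MNA system:
  V(n1)=-0.01817  V(n2)=-0.02446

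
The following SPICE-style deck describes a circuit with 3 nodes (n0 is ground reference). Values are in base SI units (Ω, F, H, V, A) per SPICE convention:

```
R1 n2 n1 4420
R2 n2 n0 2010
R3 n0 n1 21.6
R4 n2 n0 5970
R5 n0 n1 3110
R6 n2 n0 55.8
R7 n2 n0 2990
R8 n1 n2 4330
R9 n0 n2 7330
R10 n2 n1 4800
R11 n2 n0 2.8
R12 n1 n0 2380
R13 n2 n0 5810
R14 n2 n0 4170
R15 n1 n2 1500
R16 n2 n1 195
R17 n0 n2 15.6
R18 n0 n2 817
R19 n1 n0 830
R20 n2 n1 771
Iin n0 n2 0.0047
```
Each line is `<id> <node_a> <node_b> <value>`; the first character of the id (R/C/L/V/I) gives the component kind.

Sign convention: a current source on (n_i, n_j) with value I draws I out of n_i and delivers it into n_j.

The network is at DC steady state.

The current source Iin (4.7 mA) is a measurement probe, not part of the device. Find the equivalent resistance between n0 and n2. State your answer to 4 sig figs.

Apply KCL at each of the 2 non-ground nodes and solve the resulting linear system.
Node n1: branches {R1, R3, R5, R8, R10, R12, R15, R16, R19, R20} → V_1 = 0.001451
Node n2: branches {R1, R2, R4, R6, R7, R8, R9, R10, R11, R13, R14, R15, R16, R17, R18, R20, Iin} → V_2 = 0.01048

R_eq = 2.229 Ω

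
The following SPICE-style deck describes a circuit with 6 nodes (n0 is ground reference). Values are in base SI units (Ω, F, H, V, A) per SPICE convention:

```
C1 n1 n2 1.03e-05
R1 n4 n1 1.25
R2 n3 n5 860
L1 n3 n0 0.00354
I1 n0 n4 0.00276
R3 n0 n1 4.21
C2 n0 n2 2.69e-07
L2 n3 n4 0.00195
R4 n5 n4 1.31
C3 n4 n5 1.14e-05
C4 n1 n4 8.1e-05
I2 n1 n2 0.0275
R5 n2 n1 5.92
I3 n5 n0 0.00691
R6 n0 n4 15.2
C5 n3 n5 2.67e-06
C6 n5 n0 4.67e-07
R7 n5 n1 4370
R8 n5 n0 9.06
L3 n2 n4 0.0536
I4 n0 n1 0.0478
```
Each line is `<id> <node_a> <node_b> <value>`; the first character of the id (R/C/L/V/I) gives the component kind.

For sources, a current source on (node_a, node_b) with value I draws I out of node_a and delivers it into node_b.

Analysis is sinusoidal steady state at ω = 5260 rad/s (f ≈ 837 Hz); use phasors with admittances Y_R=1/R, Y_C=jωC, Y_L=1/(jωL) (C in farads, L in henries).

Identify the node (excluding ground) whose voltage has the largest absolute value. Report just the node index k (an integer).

Apply KCL at each of the 5 non-ground nodes and solve the resulting linear system.
Node n1: branches {C1, R1, R3, C4, I2, R5, R7, I4} → V_1 = 0.1180+0.002351j
Node n2: branches {C1, C2, I2, R5, L3} → V_2 = 0.2667-0.04406j
Node n3: branches {R2, L1, L2, C5} → V_3 = 0.06215+0.008125j
Node n4: branches {R1, I1, L2, R4, C3, C4, R6, L3} → V_4 = 0.09878+0.01300j
Node n5: branches {R2, R4, C3, I3, C5, C6, R7, R8} → V_5 = 0.07843+0.01227j

2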